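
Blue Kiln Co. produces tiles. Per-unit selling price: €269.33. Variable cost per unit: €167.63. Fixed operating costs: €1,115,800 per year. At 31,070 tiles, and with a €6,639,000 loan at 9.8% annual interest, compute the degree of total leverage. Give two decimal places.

2.27

Contribution at this volume is 31,070 × €101.70 = €3,159,819.00.
EBIT = €3,159,819.00 − €1,115,800 = €2,044,019.00. Interest = €650,622.00.
DOL = €3,159,819.00 ÷ €2,044,019.00 = 1.5459; DFL = €2,044,019.00 ÷ €1,393,397.00 = 1.4669.
DCL = DOL × DFL = 1.5459 × 1.4669 = 2.2677.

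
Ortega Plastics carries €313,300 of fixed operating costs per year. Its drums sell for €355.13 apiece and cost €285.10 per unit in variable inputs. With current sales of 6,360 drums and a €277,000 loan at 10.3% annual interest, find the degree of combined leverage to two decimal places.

4.30

Total contribution margin = 6,360 × €70.03 = €445,390.80.
EBIT = €445,390.80 − €313,300 = €132,090.80. Interest = €28,531.00.
DOL = €445,390.80 ÷ €132,090.80 = 3.3719; DFL = €132,090.80 ÷ €103,559.80 = 1.2755.
DCL = DOL × DFL = 3.3719 × 1.2755 = 4.3009.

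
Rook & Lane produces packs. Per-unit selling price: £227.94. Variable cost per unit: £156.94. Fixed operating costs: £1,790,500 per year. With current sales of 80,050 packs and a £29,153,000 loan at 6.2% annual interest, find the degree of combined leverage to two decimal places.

2.73

Contribution at this volume is 80,050 × £71.00 = £5,683,550.00.
Operating income = contribution − fixed costs = £5,683,550.00 − £1,790,500 = £3,893,050.00. Interest = £1,807,486.00, so EBIT − I = £2,085,564.00.
DCL = contribution ÷ (EBIT − I) = £5,683,550.00 ÷ £2,085,564.00 = 2.7252.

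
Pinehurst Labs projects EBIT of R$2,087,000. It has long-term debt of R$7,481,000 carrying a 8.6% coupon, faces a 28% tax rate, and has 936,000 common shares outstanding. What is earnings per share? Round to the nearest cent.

R$1.11

Pre-tax income = R$2,087,000 − R$643,366.00 = R$1,443,634.00.
Net income = R$1,443,634.00 × (1 − 0.28) = R$1,039,416.48.
Per share: R$1,039,416.48 / 936,000 shares = R$1.11.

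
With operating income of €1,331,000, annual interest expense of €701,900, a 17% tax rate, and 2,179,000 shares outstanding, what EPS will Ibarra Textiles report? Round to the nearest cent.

Interest = €701,900.00, so EBT = €1,331,000 − €701,900.00 = €629,100.00.
Net income = €629,100.00 × (1 − 0.17) = €522,153.00.
EPS = €522,153.00 ÷ 2,179,000 = €0.24.

€0.24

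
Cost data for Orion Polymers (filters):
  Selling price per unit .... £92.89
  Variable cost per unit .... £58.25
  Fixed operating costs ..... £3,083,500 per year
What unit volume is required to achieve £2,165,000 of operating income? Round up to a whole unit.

151,516 filters

Each unit contributes £92.89 − £58.25 = £34.64.
Required volume = (fixed costs + target profit) ÷ CM = (£3,083,500 + £2,165,000) ÷ £34.64 = 151,515.59, so 151,516 filters.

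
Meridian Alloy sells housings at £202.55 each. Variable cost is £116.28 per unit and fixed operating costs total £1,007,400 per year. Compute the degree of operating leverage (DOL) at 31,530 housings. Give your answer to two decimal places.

At 31,530 units, contribution = 31,530 × £86.27 = £2,720,093.10.
Operating income = contribution − fixed costs = £2,720,093.10 − £1,007,400 = £1,712,693.10.
DOL = contribution ÷ EBIT = £2,720,093.10 ÷ £1,712,693.10 = 1.5882.

1.59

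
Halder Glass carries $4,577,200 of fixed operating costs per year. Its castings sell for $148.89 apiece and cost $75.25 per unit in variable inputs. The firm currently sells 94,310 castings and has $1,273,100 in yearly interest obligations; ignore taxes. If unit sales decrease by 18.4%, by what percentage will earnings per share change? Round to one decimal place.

-116.7%

Contribution at this volume is 94,310 × $73.64 = $6,944,988.40.
Subtracting fixed costs: EBIT = $6,944,988.40 − $4,577,200 = $2,367,788.40.
Interest = $1,273,100.00, so EBIT − I = $1,094,688.40.
DCL = total CM / (EBIT − I) = $6,944,988.40 / $1,094,688.40 = 6.3443.
%ΔEPS = DCL × %ΔSales = 6.3443 × -18.4% = -116.7%.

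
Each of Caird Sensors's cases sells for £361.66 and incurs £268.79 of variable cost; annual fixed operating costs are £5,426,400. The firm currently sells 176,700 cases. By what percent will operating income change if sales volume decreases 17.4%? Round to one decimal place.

-26.0%

Total contribution margin = 176,700 × £92.87 = £16,410,129.00.
EBIT = £16,410,129.00 − £5,426,400 = £10,983,729.00.
DOL = contribution ÷ EBIT = £16,410,129.00 ÷ £10,983,729.00 = 1.4940.
Operating income changes by 1.4940 × -17.4% = -26.0%.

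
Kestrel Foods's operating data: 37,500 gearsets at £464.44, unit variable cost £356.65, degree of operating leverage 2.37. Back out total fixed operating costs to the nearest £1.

£2,336,587

Contribution at this volume is 37,500 × £107.79 = £4,042,125.00.
DOL = contribution / EBIT, so EBIT = £4,042,125.00 / 2.37 = £1,705,537.97.
And FC = contribution − EBIT = £4,042,125.00 − £1,705,537.97 = £2,336,587.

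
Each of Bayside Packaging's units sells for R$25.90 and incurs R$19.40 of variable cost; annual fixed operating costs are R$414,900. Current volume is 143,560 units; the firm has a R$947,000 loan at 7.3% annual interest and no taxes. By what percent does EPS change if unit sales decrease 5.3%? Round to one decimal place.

Total contribution margin = 143,560 × R$6.50 = R$933,140.00.
EBIT = R$933,140.00 − R$414,900 = R$518,240.00.
After interest of R$69,131.00, pre-tax earnings = R$449,109.00.
Degree of combined leverage = contribution ÷ (EBIT − I) = R$933,140.00 ÷ R$449,109.00 = 2.0778.
EPS therefore changes by 2.0778 × (-5.3%) = -11.0%.

-11.0%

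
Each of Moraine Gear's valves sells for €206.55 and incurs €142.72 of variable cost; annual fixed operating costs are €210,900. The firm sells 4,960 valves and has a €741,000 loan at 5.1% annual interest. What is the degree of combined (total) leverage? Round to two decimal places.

4.66

Total contribution margin = 4,960 × €63.83 = €316,596.80.
Operating income = contribution − fixed costs = €316,596.80 − €210,900 = €105,696.80. Interest = €37,791.00.
DOL = €316,596.80 ÷ €105,696.80 = 2.9953; DFL = €105,696.80 ÷ €67,905.80 = 1.5565.
DCL = DOL × DFL = 2.9953 × 1.5565 = 4.6622.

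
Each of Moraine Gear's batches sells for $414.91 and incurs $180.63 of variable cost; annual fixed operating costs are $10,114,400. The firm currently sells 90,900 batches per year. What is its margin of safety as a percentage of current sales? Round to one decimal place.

Unit CM = price − variable cost = $414.91 − $180.63 = $234.28. Break-even units = $10,114,400 ÷ $234.28 = 43,172.27; break-even revenue = 43,172.27 × $414.91 = $17,912,607.58.
Current sales = 90,900 × $414.91 = $37,715,319.00.
Margin of safety = ($37,715,319.00 − $17,912,607.58) ÷ $37,715,319.00 = 52.5%.

52.5%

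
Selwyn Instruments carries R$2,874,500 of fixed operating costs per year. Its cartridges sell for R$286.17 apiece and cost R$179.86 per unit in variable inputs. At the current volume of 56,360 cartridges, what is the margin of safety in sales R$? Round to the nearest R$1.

Contribution margin per unit = R$286.17 − R$179.86 = R$106.31. Break-even units = R$2,874,500 ÷ R$106.31 = 27,038.85; break-even revenue = 27,038.85 × R$286.17 = R$7,737,707.32.
Actual sales revenue = 56,360 × R$286.17 = R$16,128,541.20.
Margin of safety = R$16,128,541.20 − R$7,737,707.32 = R$8,390,834.

R$8,390,834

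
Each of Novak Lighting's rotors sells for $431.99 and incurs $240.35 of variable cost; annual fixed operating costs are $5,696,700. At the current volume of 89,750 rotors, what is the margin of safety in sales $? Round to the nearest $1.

Unit CM = price − variable cost = $431.99 − $240.35 = $191.64. Break-even units = $5,696,700 ÷ $191.64 = 29,726.05; break-even revenue = 29,726.05 × $431.99 = $12,841,355.84.
Current sales = 89,750 × $431.99 = $38,771,102.50.
Margin of safety = $38,771,102.50 − $12,841,355.84 = $25,929,747.

$25,929,747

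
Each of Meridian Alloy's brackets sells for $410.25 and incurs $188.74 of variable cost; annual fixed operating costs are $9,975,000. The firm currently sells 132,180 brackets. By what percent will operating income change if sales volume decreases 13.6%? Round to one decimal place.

Contribution at this volume is 132,180 × $221.51 = $29,279,191.80.
Subtracting fixed costs: EBIT = $29,279,191.80 − $9,975,000 = $19,304,191.80.
So DOL = total CM / EBIT = $29,279,191.80 / $19,304,191.80 = 1.5167.
%ΔEBIT = DOL × %ΔSales = 1.5167 × -13.6% = -20.6%.

-20.6%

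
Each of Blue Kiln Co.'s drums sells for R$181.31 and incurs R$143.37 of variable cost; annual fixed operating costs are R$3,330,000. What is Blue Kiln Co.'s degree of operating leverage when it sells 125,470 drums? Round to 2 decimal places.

3.33

Total contribution margin = 125,470 × R$37.94 = R$4,760,331.80.
Operating income = contribution − fixed costs = R$4,760,331.80 − R$3,330,000 = R$1,430,331.80.
DOL = contribution ÷ EBIT = R$4,760,331.80 ÷ R$1,430,331.80 = 3.3281.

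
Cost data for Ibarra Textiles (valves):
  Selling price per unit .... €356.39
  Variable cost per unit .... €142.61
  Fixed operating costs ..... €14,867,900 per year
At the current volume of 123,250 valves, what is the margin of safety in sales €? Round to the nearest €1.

€19,138,975

Contribution margin per unit = €356.39 − €142.61 = €213.78. Break-even units = €14,867,900 ÷ €213.78 = 69,547.67; break-even revenue = 69,547.67 × €356.39 = €24,786,092.62.
Actual sales revenue = 123,250 × €356.39 = €43,925,067.50.
Margin of safety = €43,925,067.50 − €24,786,092.62 = €19,138,975.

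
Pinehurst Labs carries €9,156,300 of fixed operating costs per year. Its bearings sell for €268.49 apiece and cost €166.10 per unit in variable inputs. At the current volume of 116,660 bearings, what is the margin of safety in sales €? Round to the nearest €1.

€7,312,130

Contribution margin per unit = €268.49 − €166.10 = €102.39. Break-even units = €9,156,300 ÷ €102.39 = 89,425.73; break-even revenue = 89,425.73 × €268.49 = €24,009,912.95.
Actual sales revenue = 116,660 × €268.49 = €31,322,043.40.
Margin of safety = €31,322,043.40 − €24,009,912.95 = €7,312,130.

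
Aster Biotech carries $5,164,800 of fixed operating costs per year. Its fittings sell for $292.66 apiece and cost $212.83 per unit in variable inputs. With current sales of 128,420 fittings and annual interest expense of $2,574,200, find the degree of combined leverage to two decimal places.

4.08

At 128,420 units, contribution = 128,420 × $79.83 = $10,251,768.60.
Operating income = contribution − fixed costs = $10,251,768.60 − $5,164,800 = $5,086,968.60. Interest = $2,574,200.00.
DOL = $10,251,768.60 ÷ $5,086,968.60 = 2.0153; DFL = $5,086,968.60 ÷ $2,512,768.60 = 2.0244.
Combined leverage = 2.0153 × 2.0244 = 4.0798.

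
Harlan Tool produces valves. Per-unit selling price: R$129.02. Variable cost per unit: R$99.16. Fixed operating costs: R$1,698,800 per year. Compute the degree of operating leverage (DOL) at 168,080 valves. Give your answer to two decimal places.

1.51

Total contribution margin = 168,080 × R$29.86 = R$5,018,868.80.
Operating income = contribution − fixed costs = R$5,018,868.80 − R$1,698,800 = R$3,320,068.80.
DOL = contribution ÷ EBIT = R$5,018,868.80 ÷ R$3,320,068.80 = 1.5117.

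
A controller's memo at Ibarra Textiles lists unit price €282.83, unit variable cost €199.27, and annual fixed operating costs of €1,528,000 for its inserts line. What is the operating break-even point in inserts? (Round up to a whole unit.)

Unit CM = price − variable cost = €282.83 − €199.27 = €83.56.
Break-even Q = €1,528,000 / €83.56 = 18,286.26 → 18,287 inserts.

18,287 inserts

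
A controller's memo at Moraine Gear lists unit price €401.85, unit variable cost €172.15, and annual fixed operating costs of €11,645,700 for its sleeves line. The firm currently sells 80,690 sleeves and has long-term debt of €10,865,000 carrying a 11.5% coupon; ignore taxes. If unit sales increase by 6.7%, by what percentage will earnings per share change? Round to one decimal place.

+22.0%

Total contribution margin = 80,690 × €229.70 = €18,534,493.00.
Subtracting fixed costs: EBIT = €18,534,493.00 − €11,645,700 = €6,888,793.00.
After interest of €1,249,475.00, pre-tax earnings = €5,639,318.00.
DCL = total CM / (EBIT − I) = €18,534,493.00 / €5,639,318.00 = 3.2867.
%ΔEPS = DCL × %ΔSales = 3.2867 × +6.7% = +22.0%.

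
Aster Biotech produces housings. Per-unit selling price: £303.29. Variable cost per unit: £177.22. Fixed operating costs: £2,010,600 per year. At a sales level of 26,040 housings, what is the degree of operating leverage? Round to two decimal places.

2.58

Contribution at this volume is 26,040 × £126.07 = £3,282,862.80.
Subtracting fixed costs: EBIT = £3,282,862.80 − £2,010,600 = £1,272,262.80.
DOL = contribution ÷ EBIT = £3,282,862.80 ÷ £1,272,262.80 = 2.5803.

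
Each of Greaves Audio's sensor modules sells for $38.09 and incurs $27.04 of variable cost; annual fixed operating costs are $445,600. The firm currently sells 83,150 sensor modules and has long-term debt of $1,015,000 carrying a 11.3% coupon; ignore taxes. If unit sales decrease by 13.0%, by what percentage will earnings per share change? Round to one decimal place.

-33.3%

Total contribution margin = 83,150 × $11.05 = $918,807.50.
Subtracting fixed costs: EBIT = $918,807.50 − $445,600 = $473,207.50.
After interest of $114,695.00, pre-tax earnings = $358,512.50.
Degree of combined leverage = contribution ÷ (EBIT − I) = $918,807.50 ÷ $358,512.50 = 2.5628.
EPS therefore changes by 2.5628 × (-13.0%) = -33.3%.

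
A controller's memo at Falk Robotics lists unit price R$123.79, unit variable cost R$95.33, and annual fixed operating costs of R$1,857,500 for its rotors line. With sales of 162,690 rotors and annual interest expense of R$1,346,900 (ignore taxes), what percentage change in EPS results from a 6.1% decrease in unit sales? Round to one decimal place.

-19.8%

Total contribution margin = 162,690 × R$28.46 = R$4,630,157.40.
Operating income = contribution − fixed costs = R$4,630,157.40 − R$1,857,500 = R$2,772,657.40.
Interest = R$1,346,900.00, so EBIT − I = R$1,425,757.40.
Degree of combined leverage = contribution ÷ (EBIT − I) = R$4,630,157.40 ÷ R$1,425,757.40 = 3.2475.
%ΔEPS = DCL × %ΔSales = 3.2475 × -6.1% = -19.8%.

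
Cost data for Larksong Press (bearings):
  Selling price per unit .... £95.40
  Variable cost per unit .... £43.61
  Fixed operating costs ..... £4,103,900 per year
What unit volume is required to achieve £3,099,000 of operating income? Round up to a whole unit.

Unit CM = price − variable cost = £95.40 − £43.61 = £51.79.
Units = (FC + target) / CM = (£4,103,900 + £3,099,000) / £51.79 = 139,078.97, so 139,079 bearings.

139,079 bearings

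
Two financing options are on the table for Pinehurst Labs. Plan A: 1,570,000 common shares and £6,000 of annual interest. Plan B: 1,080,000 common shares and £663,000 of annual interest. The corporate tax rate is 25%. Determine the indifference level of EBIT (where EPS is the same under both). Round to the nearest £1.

At indifference, (EBIT − 6,000)(1 − t)/1,570,000 = (EBIT − 663,000)(1 − t)/1,080,000.
The (1 − t) factor cancels: (EBIT − 6,000) × 1,080,000 = (EBIT − 663,000) × 1,570,000.
Solving, EBIT = (663,000·1,570,000 − 6,000·1,080,000) / (1,570,000 − 1,080,000) = 1,034,430,000,000 / 490,000 = 2,111,081.63.

£2,111,082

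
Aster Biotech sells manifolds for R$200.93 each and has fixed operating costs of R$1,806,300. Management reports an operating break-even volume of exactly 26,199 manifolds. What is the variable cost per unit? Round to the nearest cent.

R$131.98

Contribution per unit must be FC / Q = R$1,806,300 / 26,199 = R$68.9454.
Variable cost per unit = R$200.93 − R$68.9454 = R$131.98.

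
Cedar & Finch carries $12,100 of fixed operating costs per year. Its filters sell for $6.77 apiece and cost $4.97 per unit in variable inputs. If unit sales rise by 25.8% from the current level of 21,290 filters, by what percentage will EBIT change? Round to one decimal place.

+37.7%

At 21,290 units, contribution = 21,290 × $1.80 = $38,322.00.
Operating income = contribution − fixed costs = $38,322.00 − $12,100 = $26,222.00.
DOL = contribution ÷ EBIT = $38,322.00 ÷ $26,222.00 = 1.4614.
Operating income changes by 1.4614 × +25.8% = +37.7%.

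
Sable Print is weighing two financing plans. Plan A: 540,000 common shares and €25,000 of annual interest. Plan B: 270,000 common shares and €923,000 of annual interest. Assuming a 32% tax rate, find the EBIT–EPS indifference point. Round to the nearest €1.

Set EPS_A = EPS_B: (EBIT − €25,000)(1 − 0.32) ÷ 540,000 = (EBIT − €923,000)(1 − 0.32) ÷ 270,000.
The (1 − t) factor cancels: (EBIT − 25,000) × 270,000 = (EBIT − 923,000) × 540,000.
Solving, EBIT = (923,000·540,000 − 25,000·270,000) / (540,000 − 270,000) = 491,670,000,000 / 270,000 = 1,821,000.00.

€1,821,000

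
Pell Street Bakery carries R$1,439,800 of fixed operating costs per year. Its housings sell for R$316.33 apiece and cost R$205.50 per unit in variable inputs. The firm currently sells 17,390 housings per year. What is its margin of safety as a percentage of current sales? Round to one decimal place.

25.3%

Unit CM = price − variable cost = R$316.33 − R$205.50 = R$110.83. Break-even units = R$1,439,800 ÷ R$110.83 = 12,991.07; break-even revenue = 12,991.07 × R$316.33 = R$4,109,464.35.
Current sales = 17,390 × R$316.33 = R$5,500,978.70.
Margin of safety = (R$5,500,978.70 − R$4,109,464.35) ÷ R$5,500,978.70 = 25.3%.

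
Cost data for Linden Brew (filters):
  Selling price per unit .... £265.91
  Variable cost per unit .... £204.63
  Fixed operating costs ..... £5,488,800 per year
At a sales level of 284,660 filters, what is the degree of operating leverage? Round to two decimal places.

Contribution at this volume is 284,660 × £61.28 = £17,443,964.80.
Subtracting fixed costs: EBIT = £17,443,964.80 − £5,488,800 = £11,955,164.80.
So DOL = total CM / EBIT = £17,443,964.80 / £11,955,164.80 = 1.4591.

1.46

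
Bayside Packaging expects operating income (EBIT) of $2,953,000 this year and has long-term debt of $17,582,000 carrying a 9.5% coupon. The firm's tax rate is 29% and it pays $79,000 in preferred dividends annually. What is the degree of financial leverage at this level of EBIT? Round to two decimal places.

Interest = $1,670,290.00.
Pre-tax preferred-dividend burden = $79,000 ÷ (1 − 0.29) = $111,267.61.
DFL = EBIT ÷ [EBIT − I − D_p/(1−t)] = $2,953,000 ÷ [$2,953,000 − $1,670,290.00 − $111,267.61] = $2,953,000 ÷ $1,171,442.39 = 2.5208.

2.52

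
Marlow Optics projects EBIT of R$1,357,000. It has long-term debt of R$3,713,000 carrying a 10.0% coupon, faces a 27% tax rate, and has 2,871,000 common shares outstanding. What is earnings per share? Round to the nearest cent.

Pre-tax income = R$1,357,000 − R$371,300.00 = R$985,700.00.
After tax at 27%: net income = R$985,700.00 × 0.73 = R$719,561.00.
Per share: R$719,561.00 / 2,871,000 shares = R$0.25.

R$0.25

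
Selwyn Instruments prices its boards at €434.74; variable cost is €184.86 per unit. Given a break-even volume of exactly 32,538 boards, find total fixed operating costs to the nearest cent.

Each unit contributes €434.74 − €184.86 = €249.88.
Fixed costs = break-even units × CM = 32,538 × €249.88 = €8,130,595.44.

€8,130,595.44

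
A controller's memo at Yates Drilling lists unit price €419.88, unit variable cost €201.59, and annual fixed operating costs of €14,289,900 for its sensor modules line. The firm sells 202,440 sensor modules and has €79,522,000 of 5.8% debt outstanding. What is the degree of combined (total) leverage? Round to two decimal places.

1.75

At 202,440 units, contribution = 202,440 × €218.29 = €44,190,627.60.
EBIT = €44,190,627.60 − €14,289,900 = €29,900,727.60. Interest = €4,612,276.00.
DOL = €44,190,627.60 ÷ €29,900,727.60 = 1.4779; DFL = €29,900,727.60 ÷ €25,288,451.60 = 1.1824.
DCL = DOL × DFL = 1.4779 × 1.1824 = 1.7475.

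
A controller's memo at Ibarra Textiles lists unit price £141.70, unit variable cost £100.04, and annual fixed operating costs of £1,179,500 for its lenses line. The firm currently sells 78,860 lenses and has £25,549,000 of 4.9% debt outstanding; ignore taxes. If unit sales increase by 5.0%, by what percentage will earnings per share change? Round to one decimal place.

+19.2%

Total contribution margin = 78,860 × £41.66 = £3,285,307.60.
Subtracting fixed costs: EBIT = £3,285,307.60 − £1,179,500 = £2,105,807.60.
After interest of £1,251,901.00, pre-tax earnings = £853,906.60.
Degree of combined leverage = contribution ÷ (EBIT − I) = £3,285,307.60 ÷ £853,906.60 = 3.8474.
EPS therefore changes by 3.8474 × (+5.0%) = +19.2%.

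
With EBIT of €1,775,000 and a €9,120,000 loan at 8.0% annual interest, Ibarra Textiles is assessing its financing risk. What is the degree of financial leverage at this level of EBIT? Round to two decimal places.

Annual interest charges come to €729,600.00.
Degree of financial leverage = EBIT / (EBIT − interest) = €1,775,000 / €1,045,400.00 = 1.6979.

1.70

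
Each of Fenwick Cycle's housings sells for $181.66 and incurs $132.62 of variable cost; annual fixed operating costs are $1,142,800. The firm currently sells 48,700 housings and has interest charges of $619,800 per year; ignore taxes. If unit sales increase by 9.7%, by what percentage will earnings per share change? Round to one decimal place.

+37.0%

At 48,700 units, contribution = 48,700 × $49.04 = $2,388,248.00.
EBIT = $2,388,248.00 − $1,142,800 = $1,245,448.00.
After interest of $619,800.00, pre-tax earnings = $625,648.00.
DCL = total CM / (EBIT − I) = $2,388,248.00 / $625,648.00 = 3.8172.
EPS therefore changes by 3.8172 × (+9.7%) = +37.0%.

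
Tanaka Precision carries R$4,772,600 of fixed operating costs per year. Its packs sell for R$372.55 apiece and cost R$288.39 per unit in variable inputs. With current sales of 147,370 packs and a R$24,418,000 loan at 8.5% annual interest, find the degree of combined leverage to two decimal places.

2.23

At 147,370 units, contribution = 147,370 × R$84.16 = R$12,402,659.20.
EBIT = R$12,402,659.20 − R$4,772,600 = R$7,630,059.20. Interest = R$2,075,530.00, so EBIT − I = R$5,554,529.20.
DCL = contribution ÷ (EBIT − I) = R$12,402,659.20 ÷ R$5,554,529.20 = 2.2329.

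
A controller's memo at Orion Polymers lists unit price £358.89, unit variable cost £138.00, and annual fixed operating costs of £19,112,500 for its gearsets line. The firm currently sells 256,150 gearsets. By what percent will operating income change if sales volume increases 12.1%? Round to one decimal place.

At 256,150 units, contribution = 256,150 × £220.89 = £56,580,973.50.
EBIT = £56,580,973.50 − £19,112,500 = £37,468,473.50.
DOL = contribution ÷ EBIT = £56,580,973.50 ÷ £37,468,473.50 = 1.5101.
So EBIT moves 1.5101 × (+12.1%) = +18.3%.

+18.3%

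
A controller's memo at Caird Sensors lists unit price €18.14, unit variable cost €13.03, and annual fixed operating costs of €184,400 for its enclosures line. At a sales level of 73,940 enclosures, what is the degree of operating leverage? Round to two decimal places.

Total contribution margin = 73,940 × €5.11 = €377,833.40.
EBIT = €377,833.40 − €184,400 = €193,433.40.
So DOL = total CM / EBIT = €377,833.40 / €193,433.40 = 1.9533.

1.95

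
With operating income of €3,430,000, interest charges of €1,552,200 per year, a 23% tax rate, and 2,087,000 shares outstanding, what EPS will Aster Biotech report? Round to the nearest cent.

€0.69

Interest = €1,552,200.00, so EBT = €3,430,000 − €1,552,200.00 = €1,877,800.00.
After tax at 23%: net income = €1,877,800.00 × 0.77 = €1,445,906.00.
EPS = €1,445,906.00 ÷ 2,087,000 = €0.69.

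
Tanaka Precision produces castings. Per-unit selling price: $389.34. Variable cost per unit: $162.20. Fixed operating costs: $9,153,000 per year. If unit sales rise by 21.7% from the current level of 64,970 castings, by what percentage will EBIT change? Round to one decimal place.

At 64,970 units, contribution = 64,970 × $227.14 = $14,757,285.80.
Subtracting fixed costs: EBIT = $14,757,285.80 − $9,153,000 = $5,604,285.80.
Degree of operating leverage = $14,757,285.80 / $5,604,285.80 = 2.6332.
Operating income changes by 2.6332 × +21.7% = +57.1%.

+57.1%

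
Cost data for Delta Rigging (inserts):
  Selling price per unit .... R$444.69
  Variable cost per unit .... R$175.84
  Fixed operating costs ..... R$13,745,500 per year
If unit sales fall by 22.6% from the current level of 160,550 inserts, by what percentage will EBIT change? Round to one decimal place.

Contribution at this volume is 160,550 × R$268.85 = R$43,163,867.50.
EBIT = R$43,163,867.50 − R$13,745,500 = R$29,418,367.50.
Degree of operating leverage = R$43,163,867.50 / R$29,418,367.50 = 1.4672.
%ΔEBIT = DOL × %ΔSales = 1.4672 × -22.6% = -33.2%.

-33.2%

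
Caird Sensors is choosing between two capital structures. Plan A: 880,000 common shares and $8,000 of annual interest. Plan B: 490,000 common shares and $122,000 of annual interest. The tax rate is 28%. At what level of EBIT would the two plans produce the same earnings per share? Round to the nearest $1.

At indifference, (EBIT − 8,000)(1 − t)/880,000 = (EBIT − 122,000)(1 − t)/490,000.
Cancelling (1 − t) and cross-multiplying: 490,000·(EBIT − 8,000) = 880,000·(EBIT − 122,000).
EBIT × (880,000 − 490,000) = 122,000 × 880,000 − 8,000 × 490,000 = 103,440,000,000, so EBIT = 103,440,000,000 ÷ 390,000 = 265,230.77.

$265,231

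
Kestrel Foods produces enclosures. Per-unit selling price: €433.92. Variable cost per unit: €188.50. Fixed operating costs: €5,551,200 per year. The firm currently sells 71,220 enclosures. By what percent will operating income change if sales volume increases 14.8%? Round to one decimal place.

Total contribution margin = 71,220 × €245.42 = €17,478,812.40.
Subtracting fixed costs: EBIT = €17,478,812.40 − €5,551,200 = €11,927,612.40.
Degree of operating leverage = €17,478,812.40 / €11,927,612.40 = 1.4654.
Operating income changes by 1.4654 × +14.8% = +21.7%.

+21.7%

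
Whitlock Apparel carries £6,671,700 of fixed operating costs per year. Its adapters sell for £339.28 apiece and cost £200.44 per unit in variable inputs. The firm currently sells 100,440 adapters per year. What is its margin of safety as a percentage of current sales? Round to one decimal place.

52.2%

Unit CM = price − variable cost = £339.28 − £200.44 = £138.84. Break-even units = £6,671,700 ÷ £138.84 = 48,053.15; break-even revenue = 48,053.15 × £339.28 = £16,303,474.33.
Current sales = 100,440 × £339.28 = £34,077,283.20.
Margin of safety = (£34,077,283.20 − £16,303,474.33) ÷ £34,077,283.20 = 52.2%.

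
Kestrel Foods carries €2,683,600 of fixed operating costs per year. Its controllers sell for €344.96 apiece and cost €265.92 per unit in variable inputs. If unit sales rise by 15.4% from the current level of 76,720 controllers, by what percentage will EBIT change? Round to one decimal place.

+27.6%

At 76,720 units, contribution = 76,720 × €79.04 = €6,063,948.80.
EBIT = €6,063,948.80 − €2,683,600 = €3,380,348.80.
So DOL = total CM / EBIT = €6,063,948.80 / €3,380,348.80 = 1.7939.
Operating income changes by 1.7939 × +15.4% = +27.6%.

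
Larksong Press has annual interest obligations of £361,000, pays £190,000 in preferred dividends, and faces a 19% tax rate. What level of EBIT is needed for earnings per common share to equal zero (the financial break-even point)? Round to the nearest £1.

£595,568

Grossing the preferred dividend up to pre-tax terms: £190,000 / (1 − 0.19) = £234,567.90.
Financial break-even EBIT = interest + D_p ÷ (1 − t) = £361,000 + £234,567.90 = £595,567.90.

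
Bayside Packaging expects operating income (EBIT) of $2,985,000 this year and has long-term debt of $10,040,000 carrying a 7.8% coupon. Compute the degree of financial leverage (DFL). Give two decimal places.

Annual interest charges come to $783,120.00.
Degree of financial leverage = EBIT / (EBIT − interest) = $2,985,000 / $2,201,880.00 = 1.3557.

1.36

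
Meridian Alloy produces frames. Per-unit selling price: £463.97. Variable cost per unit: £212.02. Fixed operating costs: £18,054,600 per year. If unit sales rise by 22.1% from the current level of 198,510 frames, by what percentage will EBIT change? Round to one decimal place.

+34.6%

Contribution at this volume is 198,510 × £251.95 = £50,014,594.50.
EBIT = £50,014,594.50 − £18,054,600 = £31,959,994.50.
So DOL = total CM / EBIT = £50,014,594.50 / £31,959,994.50 = 1.5649.
So EBIT moves 1.5649 × (+22.1%) = +34.6%.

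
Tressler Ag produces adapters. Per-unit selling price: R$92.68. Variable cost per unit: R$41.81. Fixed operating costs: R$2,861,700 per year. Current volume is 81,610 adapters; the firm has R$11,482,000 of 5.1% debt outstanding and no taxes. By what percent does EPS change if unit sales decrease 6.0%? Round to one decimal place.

-35.4%

Total contribution margin = 81,610 × R$50.87 = R$4,151,500.70.
Subtracting fixed costs: EBIT = R$4,151,500.70 − R$2,861,700 = R$1,289,800.70.
After interest of R$585,582.00, pre-tax earnings = R$704,218.70.
DCL = total CM / (EBIT − I) = R$4,151,500.70 / R$704,218.70 = 5.8952.
EPS therefore changes by 5.8952 × (-6.0%) = -35.4%.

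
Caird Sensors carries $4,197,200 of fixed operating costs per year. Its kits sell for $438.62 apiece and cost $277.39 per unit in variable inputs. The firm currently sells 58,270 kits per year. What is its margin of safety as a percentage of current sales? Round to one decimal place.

55.3%

Unit CM = price − variable cost = $438.62 − $277.39 = $161.23. Break-even units = $4,197,200 ÷ $161.23 = 26,032.38; break-even revenue = 26,032.38 × $438.62 = $11,418,320.81.
Current sales = 58,270 × $438.62 = $25,558,387.40.
Margin of safety = ($25,558,387.40 − $11,418,320.81) ÷ $25,558,387.40 = 55.3%.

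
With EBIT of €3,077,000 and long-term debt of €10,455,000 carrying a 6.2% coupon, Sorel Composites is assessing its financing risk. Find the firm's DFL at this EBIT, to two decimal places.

1.27

Annual interest charges come to €648,210.00.
DFL = EBIT ÷ (EBIT − I) = €3,077,000 ÷ (€3,077,000 − €648,210.00) = €3,077,000 ÷ €2,428,790.00 = 1.2669.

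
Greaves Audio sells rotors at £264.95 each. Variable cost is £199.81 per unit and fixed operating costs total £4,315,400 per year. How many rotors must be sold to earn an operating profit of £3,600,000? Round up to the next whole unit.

Unit CM = price − variable cost = £264.95 − £199.81 = £65.14.
Required volume = (fixed costs + target profit) ÷ CM = (£4,315,400 + £3,600,000) ÷ £65.14 = 121,513.66, so 121,514 rotors.

121,514 rotors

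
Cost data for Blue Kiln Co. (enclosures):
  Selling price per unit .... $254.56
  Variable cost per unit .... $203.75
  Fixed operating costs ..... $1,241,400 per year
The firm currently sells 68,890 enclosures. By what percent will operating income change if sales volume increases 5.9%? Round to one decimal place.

At 68,890 units, contribution = 68,890 × $50.81 = $3,500,300.90.
EBIT = $3,500,300.90 − $1,241,400 = $2,258,900.90.
So DOL = total CM / EBIT = $3,500,300.90 / $2,258,900.90 = 1.5496.
Operating income changes by 1.5496 × +5.9% = +9.1%.

+9.1%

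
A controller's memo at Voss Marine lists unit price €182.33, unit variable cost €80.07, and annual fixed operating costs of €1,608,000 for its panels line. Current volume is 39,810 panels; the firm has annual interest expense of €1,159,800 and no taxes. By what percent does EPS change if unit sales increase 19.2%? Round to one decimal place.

Contribution at this volume is 39,810 × €102.26 = €4,070,970.60.
Subtracting fixed costs: EBIT = €4,070,970.60 − €1,608,000 = €2,462,970.60.
Interest = €1,159,800.00, so EBIT − I = €1,303,170.60.
Degree of combined leverage = contribution ÷ (EBIT − I) = €4,070,970.60 ÷ €1,303,170.60 = 3.1239.
%ΔEPS = DCL × %ΔSales = 3.1239 × +19.2% = +60.0%.

+60.0%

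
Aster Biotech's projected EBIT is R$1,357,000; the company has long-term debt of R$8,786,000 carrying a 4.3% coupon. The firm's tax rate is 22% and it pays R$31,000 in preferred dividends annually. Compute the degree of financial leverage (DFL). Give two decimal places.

1.44

Interest = R$377,798.00.
Pre-tax preferred-dividend burden = R$31,000 ÷ (1 − 0.22) = R$39,743.59.
DFL = EBIT ÷ [EBIT − I − D_p/(1−t)] = R$1,357,000 ÷ [R$1,357,000 − R$377,798.00 − R$39,743.59] = R$1,357,000 ÷ R$939,458.41 = 1.4444.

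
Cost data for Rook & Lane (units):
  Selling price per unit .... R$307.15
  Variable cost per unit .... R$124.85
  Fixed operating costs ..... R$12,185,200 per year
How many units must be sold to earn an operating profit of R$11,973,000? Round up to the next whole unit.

132,519 units

Contribution margin per unit = R$307.15 − R$124.85 = R$182.30.
Required volume = (fixed costs + target profit) ÷ CM = (R$12,185,200 + R$11,973,000) ÷ R$182.30 = 132,518.92, so 132,519 units.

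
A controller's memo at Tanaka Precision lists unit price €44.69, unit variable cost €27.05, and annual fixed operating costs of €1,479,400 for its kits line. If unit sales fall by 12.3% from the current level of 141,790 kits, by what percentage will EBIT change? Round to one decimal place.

Contribution at this volume is 141,790 × €17.64 = €2,501,175.60.
Subtracting fixed costs: EBIT = €2,501,175.60 − €1,479,400 = €1,021,775.60.
DOL = contribution ÷ EBIT = €2,501,175.60 ÷ €1,021,775.60 = 2.4479.
So EBIT moves 2.4479 × (-12.3%) = -30.1%.

-30.1%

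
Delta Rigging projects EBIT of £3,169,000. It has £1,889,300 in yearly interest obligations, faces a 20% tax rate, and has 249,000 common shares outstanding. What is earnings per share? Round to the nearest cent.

Pre-tax income = £3,169,000 − £1,889,300.00 = £1,279,700.00.
Net income = £1,279,700.00 × (1 − 0.20) = £1,023,760.00.
EPS = £1,023,760.00 ÷ 249,000 = £4.11.

£4.11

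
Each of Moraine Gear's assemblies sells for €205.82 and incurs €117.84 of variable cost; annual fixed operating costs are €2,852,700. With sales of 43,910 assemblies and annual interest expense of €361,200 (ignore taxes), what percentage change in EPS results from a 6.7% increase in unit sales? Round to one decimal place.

+39.9%

Total contribution margin = 43,910 × €87.98 = €3,863,201.80.
Operating income = contribution − fixed costs = €3,863,201.80 − €2,852,700 = €1,010,501.80.
After interest of €361,200.00, pre-tax earnings = €649,301.80.
Degree of combined leverage = contribution ÷ (EBIT − I) = €3,863,201.80 ÷ €649,301.80 = 5.9498.
%ΔEPS = DCL × %ΔSales = 5.9498 × +6.7% = +39.9%.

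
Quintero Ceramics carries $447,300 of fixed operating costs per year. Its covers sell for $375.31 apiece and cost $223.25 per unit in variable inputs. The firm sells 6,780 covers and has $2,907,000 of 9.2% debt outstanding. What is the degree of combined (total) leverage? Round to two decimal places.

Total contribution margin = 6,780 × $152.06 = $1,030,966.80.
EBIT = $1,030,966.80 − $447,300 = $583,666.80. Interest = $267,444.00.
DOL = $1,030,966.80 ÷ $583,666.80 = 1.7664; DFL = $583,666.80 ÷ $316,222.80 = 1.8457.
Combined leverage = 1.7664 × 1.8457 = 3.2602.

3.26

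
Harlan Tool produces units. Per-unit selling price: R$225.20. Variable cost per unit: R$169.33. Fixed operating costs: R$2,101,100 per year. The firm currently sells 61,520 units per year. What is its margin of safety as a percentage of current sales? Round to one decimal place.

Contribution margin per unit = R$225.20 − R$169.33 = R$55.87. Break-even units = R$2,101,100 ÷ R$55.87 = 37,606.94; break-even revenue = 37,606.94 × R$225.20 = R$8,469,083.94.
Current sales = 61,520 × R$225.20 = R$13,854,304.00.
Margin of safety = (R$13,854,304.00 − R$8,469,083.94) ÷ R$13,854,304.00 = 38.9%.

38.9%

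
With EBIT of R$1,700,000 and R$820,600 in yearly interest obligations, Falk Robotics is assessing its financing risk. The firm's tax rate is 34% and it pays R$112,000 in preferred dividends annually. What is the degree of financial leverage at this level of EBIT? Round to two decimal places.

Interest = R$820,600.00.
Preferred dividends grossed up pre-tax: R$112,000 / (1 − 0.34) = R$169,696.97.
DFL = EBIT ÷ [EBIT − I − D_p/(1−t)] = R$1,700,000 ÷ [R$1,700,000 − R$820,600.00 − R$169,696.97] = R$1,700,000 ÷ R$709,703.03 = 2.3954.

2.40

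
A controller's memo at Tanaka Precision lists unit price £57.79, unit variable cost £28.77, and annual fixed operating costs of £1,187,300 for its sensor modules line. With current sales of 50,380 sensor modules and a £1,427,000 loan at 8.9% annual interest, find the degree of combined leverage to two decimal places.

9.90

Total contribution margin = 50,380 × £29.02 = £1,462,027.60.
Subtracting fixed costs: EBIT = £1,462,027.60 − £1,187,300 = £274,727.60. Interest = £127,003.00, so EBIT − I = £147,724.60.
Degree of total leverage = total CM / (EBIT − interest) = £1,462,027.60 / £147,724.60 = 9.8970.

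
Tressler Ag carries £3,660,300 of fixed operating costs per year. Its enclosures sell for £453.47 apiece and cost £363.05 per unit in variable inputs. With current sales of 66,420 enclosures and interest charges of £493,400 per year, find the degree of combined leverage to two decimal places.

3.24

Contribution at this volume is 66,420 × £90.42 = £6,005,696.40.
Operating income = contribution − fixed costs = £6,005,696.40 − £3,660,300 = £2,345,396.40. Interest = £493,400.00.
DOL = £6,005,696.40 ÷ £2,345,396.40 = 2.5606; DFL = £2,345,396.40 ÷ £1,851,996.40 = 1.2664.
Combined leverage = 2.5606 × 1.2664 = 3.2427.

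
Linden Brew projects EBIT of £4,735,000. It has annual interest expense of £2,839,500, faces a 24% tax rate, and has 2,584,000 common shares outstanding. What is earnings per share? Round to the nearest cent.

Pre-tax income = £4,735,000 − £2,839,500.00 = £1,895,500.00.
After tax at 24%: net income = £1,895,500.00 × 0.76 = £1,440,580.00.
EPS = £1,440,580.00 ÷ 2,584,000 = £0.56.

£0.56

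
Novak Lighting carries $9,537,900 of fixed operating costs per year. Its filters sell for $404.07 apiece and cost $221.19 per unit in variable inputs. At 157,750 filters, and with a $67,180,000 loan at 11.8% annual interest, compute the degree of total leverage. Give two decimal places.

Contribution at this volume is 157,750 × $182.88 = $28,849,320.00.
Operating income = contribution − fixed costs = $28,849,320.00 − $9,537,900 = $19,311,420.00. Interest = $7,927,240.00, so EBIT − I = $11,384,180.00.
DCL = contribution ÷ (EBIT − I) = $28,849,320.00 ÷ $11,384,180.00 = 2.5342.

2.53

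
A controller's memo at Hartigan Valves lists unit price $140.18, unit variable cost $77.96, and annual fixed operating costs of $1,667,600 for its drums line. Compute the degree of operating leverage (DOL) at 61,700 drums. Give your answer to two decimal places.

1.77

At 61,700 units, contribution = 61,700 × $62.22 = $3,838,974.00.
EBIT = $3,838,974.00 − $1,667,600 = $2,171,374.00.
DOL = contribution ÷ EBIT = $3,838,974.00 ÷ $2,171,374.00 = 1.7680.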